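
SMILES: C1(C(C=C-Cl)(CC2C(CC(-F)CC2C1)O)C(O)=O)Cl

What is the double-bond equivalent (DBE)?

4

Molecular formula from the SMILES: C13H17Cl2FO3.
DoU = (2C + 2 + N − H − X)/2 = (2·13 + 2 + 0 − 17 − 3)/2 = 8/2 = 4.
(Structurally: 2 ring(s) + 2 π bond(s) = 4.)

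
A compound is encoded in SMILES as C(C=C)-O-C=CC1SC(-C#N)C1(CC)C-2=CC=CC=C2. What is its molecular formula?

Heavy atoms from the SMILES: 17 C, 1 N, 1 O, 1 S.
Implicit hydrogens by atom environment:
  5 × C: 1 H each → 5
  5 × C (aromatic): 1 H each → 5
  3 × C: 2 H each → 6
  2 × C: no H
  1 × C: 3 H
  1 × C (aromatic): no H
  1 × N: no H
  1 × O: no H
  1 × S: no H
  Total hydrogens = 19.
Molecular formula: C17H19NOS

C17H19NOS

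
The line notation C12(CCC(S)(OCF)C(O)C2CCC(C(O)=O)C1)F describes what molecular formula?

C12H18F2O4S

Heavy atoms from the SMILES: 12 C, 2 F, 4 O, 1 S.
Implicit hydrogens by atom environment:
  6 × C: 2 H each → 12
  3 × C: 1 H each → 3
  3 × C: no H
  2 × F: no H
  2 × O: 1 H each → 2
  2 × O: no H
  1 × S: 1 H
  Total hydrogens = 18.
Molecular formula: C12H18F2O4S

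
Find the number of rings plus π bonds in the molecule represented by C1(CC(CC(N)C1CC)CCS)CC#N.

3

Molecular formula from the SMILES: C12H22N2S.
DoU = (2C + 2 + N − H − X)/2 = (2·12 + 2 + 2 − 22 − 0)/2 = 6/2 = 3.
(Structurally: 1 ring(s) + 2 π bond(s) = 3.)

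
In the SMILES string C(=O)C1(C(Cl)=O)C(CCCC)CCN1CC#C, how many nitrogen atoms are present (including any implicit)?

1

The symbol for nitrogen appears 1 time in the SMILES.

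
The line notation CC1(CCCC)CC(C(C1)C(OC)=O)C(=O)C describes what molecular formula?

Heavy atoms from the SMILES: 14 C, 3 O.
Implicit hydrogens by atom environment:
  5 × C: 2 H each → 10
  4 × C: 3 H each → 12
  3 × C: no H
  3 × O: no H
  2 × C: 1 H each → 2
  Total hydrogens = 24.
Molecular formula: C14H24O3

C14H24O3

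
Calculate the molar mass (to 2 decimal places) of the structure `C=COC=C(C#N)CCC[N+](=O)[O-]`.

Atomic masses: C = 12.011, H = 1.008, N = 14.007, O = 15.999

Molecular formula: C8H10N2O3.
M = 8×12.011 + 10×1.008 + 2×14.007 + 3×15.999 = 182.18 g/mol.

182.18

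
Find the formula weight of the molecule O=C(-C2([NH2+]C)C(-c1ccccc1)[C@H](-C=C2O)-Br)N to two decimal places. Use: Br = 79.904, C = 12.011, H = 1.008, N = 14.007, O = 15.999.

312.19

Molecular formula: C13H16BrN2O2+.
M = 1×79.904 + 13×12.011 + 16×1.008 + 2×14.007 + 2×15.999 = 312.19 g/mol.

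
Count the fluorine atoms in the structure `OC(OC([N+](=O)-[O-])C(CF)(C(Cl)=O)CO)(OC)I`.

The symbol for fluorine appears 1 time in the SMILES.

1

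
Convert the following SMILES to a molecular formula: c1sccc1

C4H4S

Heavy atoms from the SMILES: 4 C, 1 S.
Implicit hydrogens by atom environment:
  4 × C (aromatic): 1 H each → 4
  1 × S (aromatic): no H
  Total hydrogens = 4.
Molecular formula: C4H4S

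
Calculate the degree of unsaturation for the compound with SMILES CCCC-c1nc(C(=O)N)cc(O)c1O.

5

Molecular formula from the SMILES: C10H14N2O3.
DoU = (2C + 2 + N − H − X)/2 = (2·10 + 2 + 2 − 14 − 0)/2 = 10/2 = 5.
(Structurally: 1 ring(s) + 4 π bond(s) = 5.)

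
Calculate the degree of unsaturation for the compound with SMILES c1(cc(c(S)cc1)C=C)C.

Molecular formula from the SMILES: C9H10S.
DoU = (2C + 2 + N − H − X)/2 = (2·9 + 2 + 0 − 10 − 0)/2 = 10/2 = 5.
(Structurally: 1 ring(s) + 4 π bond(s) = 5.)

5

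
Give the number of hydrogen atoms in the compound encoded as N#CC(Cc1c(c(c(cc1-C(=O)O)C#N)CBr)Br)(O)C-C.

Hydrogens are implicit in SMILES; fill each atom to its normal valence:
  5 × C (aromatic): no H
  4 × C: no H
  3 × C: 2 H each → 6
  2 × Br: no H
  2 × N: no H
  2 × O: 1 H each → 2
  1 × C: 3 H
  1 × C (aromatic): 1 H
  1 × O: no H
  Total hydrogens = 12.

12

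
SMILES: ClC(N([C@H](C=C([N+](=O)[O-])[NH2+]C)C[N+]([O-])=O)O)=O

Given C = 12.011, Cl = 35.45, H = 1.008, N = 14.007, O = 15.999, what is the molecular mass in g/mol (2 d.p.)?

269.62

Molecular formula: C6H10ClN4O6+.
M = 6×12.011 + 1×35.45 + 10×1.008 + 4×14.007 + 6×15.999 = 269.62 g/mol.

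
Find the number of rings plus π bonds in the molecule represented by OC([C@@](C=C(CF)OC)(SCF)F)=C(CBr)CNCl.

2

Molecular formula from the SMILES: C10H14BrClF3NO2S.
DoU = (2C + 2 + N − H − X)/2 = (2·10 + 2 + 1 − 14 − 5)/2 = 4/2 = 2.
(Structurally: 0 ring(s) + 2 π bond(s) = 2.)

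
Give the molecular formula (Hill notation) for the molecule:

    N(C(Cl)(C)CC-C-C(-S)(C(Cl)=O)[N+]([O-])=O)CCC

C10H18Cl2N2O3S

Heavy atoms from the SMILES: 10 C, 2 Cl, 2 N, 3 O, 1 S.
Implicit hydrogens by atom environment:
  5 × C: 2 H each → 10
  3 × C: no H
  2 × C: 3 H each → 6
  2 × Cl: no H
  2 × O: no H
  1 × N: 1 H
  1 × N (charge +1): no H
  1 × O (charge -1): no H
  1 × S: 1 H
  Total hydrogens = 18.
Molecular formula: C10H18Cl2N2O3S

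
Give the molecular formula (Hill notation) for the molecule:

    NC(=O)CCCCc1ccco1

Heavy atoms from the SMILES: 9 C, 1 N, 2 O.
Implicit hydrogens by atom environment:
  4 × C: 2 H each → 8
  3 × C (aromatic): 1 H each → 3
  1 × C (aromatic): no H
  1 × C: no H
  1 × N: 2 H
  1 × O (aromatic): no H
  1 × O: no H
  Total hydrogens = 13.
Molecular formula: C9H13NO2

C9H13NO2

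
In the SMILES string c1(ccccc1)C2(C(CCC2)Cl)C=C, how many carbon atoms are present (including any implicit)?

13

The symbol for carbon appears 13 times in the SMILES. Lowercase c denotes aromatic carbon and counts toward C.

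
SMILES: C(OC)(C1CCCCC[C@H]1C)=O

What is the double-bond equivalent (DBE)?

Molecular formula from the SMILES: C10H18O2.
DoU = (2C + 2 + N − H − X)/2 = (2·10 + 2 + 0 − 18 − 0)/2 = 4/2 = 2.
(Structurally: 1 ring(s) + 1 π bond(s) = 2.)

2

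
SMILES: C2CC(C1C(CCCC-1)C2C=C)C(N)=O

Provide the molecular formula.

C13H21NO

Heavy atoms from the SMILES: 13 C, 1 N, 1 O.
Implicit hydrogens by atom environment:
  7 × C: 2 H each → 14
  5 × C: 1 H each → 5
  1 × C: no H
  1 × N: 2 H
  1 × O: no H
  Total hydrogens = 21.
Molecular formula: C13H21NO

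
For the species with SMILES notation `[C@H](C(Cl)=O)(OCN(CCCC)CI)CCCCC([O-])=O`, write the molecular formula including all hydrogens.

Heavy atoms from the SMILES: 13 C, 1 Cl, 1 I, 1 N, 4 O.
Implicit hydrogens by atom environment:
  9 × C: 2 H each → 18
  3 × O: no H
  2 × C: no H
  1 × C: 3 H
  1 × C: 1 H
  1 × Cl: no H
  1 × I: no H
  1 × N: no H
  1 × O (charge -1): no H
  Total hydrogens = 22.
Net charge -1.
Molecular formula: C13H22ClINO4-

C13H22ClINO4-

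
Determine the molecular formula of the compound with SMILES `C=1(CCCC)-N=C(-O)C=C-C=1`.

C9H13NO

Heavy atoms from the SMILES: 9 C, 1 N, 1 O.
Implicit hydrogens by atom environment:
  3 × C: 2 H each → 6
  3 × C (aromatic): 1 H each → 3
  2 × C (aromatic): no H
  1 × C: 3 H
  1 × N (aromatic): no H
  1 × O: 1 H
  Total hydrogens = 13.
Molecular formula: C9H13NO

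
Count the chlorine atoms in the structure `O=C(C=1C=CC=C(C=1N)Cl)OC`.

1

The symbol for chlorine appears 1 time in the SMILES.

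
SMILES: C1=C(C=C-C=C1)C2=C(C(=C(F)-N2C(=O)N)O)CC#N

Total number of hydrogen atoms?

10

Hydrogens are implicit in SMILES; fill each atom to its normal valence:
  5 × C (aromatic): 1 H each → 5
  5 × C (aromatic): no H
  2 × C: no H
  1 × C: 2 H
  1 × F: no H
  1 × N: 2 H
  1 × N (aromatic): no H
  1 × N: no H
  1 × O: 1 H
  1 × O: no H
  Total hydrogens = 10.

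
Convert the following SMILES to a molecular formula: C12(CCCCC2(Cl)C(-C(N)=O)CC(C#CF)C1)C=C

Heavy atoms from the SMILES: 15 C, 1 Cl, 1 F, 1 N, 1 O.
Implicit hydrogens by atom environment:
  7 × C: 2 H each → 14
  5 × C: no H
  3 × C: 1 H each → 3
  1 × Cl: no H
  1 × F: no H
  1 × N: 2 H
  1 × O: no H
  Total hydrogens = 19.
Molecular formula: C15H19ClFNO

C15H19ClFNO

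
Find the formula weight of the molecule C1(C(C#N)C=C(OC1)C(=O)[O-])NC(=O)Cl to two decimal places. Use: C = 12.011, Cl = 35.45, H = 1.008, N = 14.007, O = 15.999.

Molecular formula: C8H6ClN2O4-.
M = 8×12.011 + 1×35.45 + 6×1.008 + 2×14.007 + 4×15.999 = 229.60 g/mol.

229.60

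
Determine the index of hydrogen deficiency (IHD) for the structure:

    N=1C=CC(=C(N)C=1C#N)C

Molecular formula from the SMILES: C7H7N3.
DoU = (2C + 2 + N − H − X)/2 = (2·7 + 2 + 3 − 7 − 0)/2 = 12/2 = 6.
(Structurally: 1 ring(s) + 5 π bond(s) = 6.)

6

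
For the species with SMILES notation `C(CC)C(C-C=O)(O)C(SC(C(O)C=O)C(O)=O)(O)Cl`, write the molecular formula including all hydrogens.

Heavy atoms from the SMILES: 11 C, 1 Cl, 7 O, 1 S.
Implicit hydrogens by atom environment:
  4 × C: 1 H each → 4
  4 × O: 1 H each → 4
  3 × C: 2 H each → 6
  3 × C: no H
  3 × O: no H
  1 × C: 3 H
  1 × Cl: no H
  1 × S: no H
  Total hydrogens = 17.
Molecular formula: C11H17ClO7S

C11H17ClO7S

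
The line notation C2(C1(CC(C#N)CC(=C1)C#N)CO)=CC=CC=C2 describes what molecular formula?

Heavy atoms from the SMILES: 15 C, 2 N, 1 O.
Implicit hydrogens by atom environment:
  5 × C (aromatic): 1 H each → 5
  4 × C: no H
  3 × C: 2 H each → 6
  2 × C: 1 H each → 2
  2 × N: no H
  1 × C (aromatic): no H
  1 × O: 1 H
  Total hydrogens = 14.
Molecular formula: C15H14N2O

C15H14N2O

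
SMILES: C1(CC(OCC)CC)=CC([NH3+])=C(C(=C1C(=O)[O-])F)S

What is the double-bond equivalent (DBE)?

Molecular formula from the SMILES: C13H18FNO3S.
DoU = (2C + 2 + N − H − X)/2 = (2·13 + 2 + 1 − 18 − 1)/2 = 10/2 = 5.
(Structurally: 1 ring(s) + 4 π bond(s) = 5.)

5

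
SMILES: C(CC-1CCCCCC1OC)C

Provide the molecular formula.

C11H22O

Heavy atoms from the SMILES: 11 C, 1 O.
Implicit hydrogens by atom environment:
  7 × C: 2 H each → 14
  2 × C: 3 H each → 6
  2 × C: 1 H each → 2
  1 × O: no H
  Total hydrogens = 22.
Molecular formula: C11H22O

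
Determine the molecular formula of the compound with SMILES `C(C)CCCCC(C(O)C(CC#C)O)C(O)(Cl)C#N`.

C14H22ClNO3

Heavy atoms from the SMILES: 14 C, 1 Cl, 1 N, 3 O.
Implicit hydrogens by atom environment:
  6 × C: 2 H each → 12
  4 × C: 1 H each → 4
  3 × C: no H
  3 × O: 1 H each → 3
  1 × C: 3 H
  1 × Cl: no H
  1 × N: no H
  Total hydrogens = 22.
Molecular formula: C14H22ClNO3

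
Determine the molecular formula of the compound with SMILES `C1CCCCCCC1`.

C8H16

Heavy atoms from the SMILES: 8 C.
Implicit hydrogens by atom environment:
  8 × C: 2 H each → 16
  Total hydrogens = 16.
Molecular formula: C8H16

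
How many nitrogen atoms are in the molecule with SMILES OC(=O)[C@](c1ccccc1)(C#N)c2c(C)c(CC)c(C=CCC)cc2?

The symbol for nitrogen appears 1 time in the SMILES.

1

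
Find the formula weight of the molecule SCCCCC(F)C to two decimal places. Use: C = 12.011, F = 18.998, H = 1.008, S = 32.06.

Molecular formula: C6H13FS.
M = 6×12.011 + 1×18.998 + 13×1.008 + 1×32.06 = 136.23 g/mol.

136.23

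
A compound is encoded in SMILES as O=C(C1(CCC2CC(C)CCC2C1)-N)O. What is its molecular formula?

Heavy atoms from the SMILES: 12 C, 1 N, 2 O.
Implicit hydrogens by atom environment:
  6 × C: 2 H each → 12
  3 × C: 1 H each → 3
  2 × C: no H
  1 × C: 3 H
  1 × N: 2 H
  1 × O: 1 H
  1 × O: no H
  Total hydrogens = 21.
Molecular formula: C12H21NO2

C12H21NO2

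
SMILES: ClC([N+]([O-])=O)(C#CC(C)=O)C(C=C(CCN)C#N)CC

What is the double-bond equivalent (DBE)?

Molecular formula from the SMILES: C13H16ClN3O3.
DoU = (2C + 2 + N − H − X)/2 = (2·13 + 2 + 3 − 16 − 1)/2 = 14/2 = 7.
(Structurally: 0 ring(s) + 7 π bond(s) = 7.)

7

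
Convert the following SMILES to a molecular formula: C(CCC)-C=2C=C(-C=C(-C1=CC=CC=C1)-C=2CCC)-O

Heavy atoms from the SMILES: 19 C, 1 O.
Implicit hydrogens by atom environment:
  7 × C (aromatic): 1 H each → 7
  5 × C: 2 H each → 10
  5 × C (aromatic): no H
  2 × C: 3 H each → 6
  1 × O: 1 H
  Total hydrogens = 24.
Molecular formula: C19H24O

C19H24O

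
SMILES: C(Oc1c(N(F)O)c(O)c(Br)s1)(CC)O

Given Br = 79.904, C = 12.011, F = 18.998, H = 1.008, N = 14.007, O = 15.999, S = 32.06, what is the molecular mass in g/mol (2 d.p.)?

302.11

Molecular formula: C7H9BrFNO4S.
M = 1×79.904 + 7×12.011 + 1×18.998 + 9×1.008 + 1×14.007 + 4×15.999 + 1×32.06 = 302.11 g/mol.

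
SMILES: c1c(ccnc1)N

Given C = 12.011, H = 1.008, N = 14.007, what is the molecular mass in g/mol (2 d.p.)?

Molecular formula: C5H6N2.
M = 5×12.011 + 6×1.008 + 2×14.007 = 94.12 g/mol.

94.12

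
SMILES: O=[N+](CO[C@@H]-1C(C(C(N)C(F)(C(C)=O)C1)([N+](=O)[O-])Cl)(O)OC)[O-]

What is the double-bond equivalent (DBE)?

Molecular formula from the SMILES: C10H15ClFN3O8.
DoU = (2C + 2 + N − H − X)/2 = (2·10 + 2 + 3 − 15 − 2)/2 = 8/2 = 4.
(Structurally: 1 ring(s) + 3 π bond(s) = 4.)

4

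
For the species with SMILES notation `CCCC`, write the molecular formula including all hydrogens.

Heavy atoms from the SMILES: 4 C.
Implicit hydrogens by atom environment:
  2 × C: 3 H each → 6
  2 × C: 2 H each → 4
  Total hydrogens = 10.
Molecular formula: C4H10

C4H10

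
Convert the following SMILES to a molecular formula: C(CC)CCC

C6H14

Heavy atoms from the SMILES: 6 C.
Implicit hydrogens by atom environment:
  4 × C: 2 H each → 8
  2 × C: 3 H each → 6
  Total hydrogens = 14.
Molecular formula: C6H14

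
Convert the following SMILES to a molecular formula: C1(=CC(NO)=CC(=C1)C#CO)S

C8H7NO2S

Heavy atoms from the SMILES: 8 C, 1 N, 2 O, 1 S.
Implicit hydrogens by atom environment:
  3 × C (aromatic): 1 H each → 3
  3 × C (aromatic): no H
  2 × C: no H
  2 × O: 1 H each → 2
  1 × N: 1 H
  1 × S: 1 H
  Total hydrogens = 7.
Molecular formula: C8H7NO2S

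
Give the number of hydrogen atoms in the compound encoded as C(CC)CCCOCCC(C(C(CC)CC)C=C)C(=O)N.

Hydrogens are implicit in SMILES; fill each atom to its normal valence:
  10 × C: 2 H each → 20
  4 × C: 1 H each → 4
  3 × C: 3 H each → 9
  2 × O: no H
  1 × C: no H
  1 × N: 2 H
  Total hydrogens = 35.

35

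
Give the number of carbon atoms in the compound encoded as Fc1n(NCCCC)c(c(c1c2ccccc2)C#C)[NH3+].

16

The symbol for carbon appears 16 times in the SMILES. Lowercase c denotes aromatic carbon and counts toward C.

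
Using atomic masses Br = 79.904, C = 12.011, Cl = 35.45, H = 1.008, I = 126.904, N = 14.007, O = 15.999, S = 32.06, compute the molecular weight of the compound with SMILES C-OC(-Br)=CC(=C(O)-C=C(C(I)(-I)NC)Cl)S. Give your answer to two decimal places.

566.41

Molecular formula: C9H11BrClI2NO2S.
M = 1×79.904 + 9×12.011 + 1×35.45 + 11×1.008 + 2×126.904 + 1×14.007 + 2×15.999 + 1×32.06 = 566.41 g/mol.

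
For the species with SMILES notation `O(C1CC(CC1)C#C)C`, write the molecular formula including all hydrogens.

Heavy atoms from the SMILES: 8 C, 1 O.
Implicit hydrogens by atom environment:
  3 × C: 2 H each → 6
  3 × C: 1 H each → 3
  1 × C: 3 H
  1 × C: no H
  1 × O: no H
  Total hydrogens = 12.
Molecular formula: C8H12O

C8H12O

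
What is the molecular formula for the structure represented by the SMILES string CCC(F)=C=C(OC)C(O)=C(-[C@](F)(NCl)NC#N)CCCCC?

Heavy atoms from the SMILES: 15 C, 1 Cl, 2 F, 3 N, 2 O.
Implicit hydrogens by atom environment:
  7 × C: no H
  5 × C: 2 H each → 10
  3 × C: 3 H each → 9
  2 × F: no H
  2 × N: 1 H each → 2
  1 × Cl: no H
  1 × N: no H
  1 × O: 1 H
  1 × O: no H
  Total hydrogens = 22.
Molecular formula: C15H22ClF2N3O2

C15H22ClF2N3O2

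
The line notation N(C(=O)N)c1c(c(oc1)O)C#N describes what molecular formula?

Heavy atoms from the SMILES: 6 C, 3 N, 3 O.
Implicit hydrogens by atom environment:
  3 × C (aromatic): no H
  2 × C: no H
  1 × C (aromatic): 1 H
  1 × N: 2 H
  1 × N: 1 H
  1 × N: no H
  1 × O: 1 H
  1 × O (aromatic): no H
  1 × O: no H
  Total hydrogens = 5.
Molecular formula: C6H5N3O3

C6H5N3O3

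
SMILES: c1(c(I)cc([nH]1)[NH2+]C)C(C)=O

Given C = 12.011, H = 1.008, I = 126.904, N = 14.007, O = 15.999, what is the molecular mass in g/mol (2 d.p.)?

Molecular formula: C7H10IN2O+.
M = 7×12.011 + 10×1.008 + 1×126.904 + 2×14.007 + 1×15.999 = 265.07 g/mol.

265.07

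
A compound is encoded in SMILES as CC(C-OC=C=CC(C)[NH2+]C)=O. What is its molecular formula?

C9H16NO2+

Heavy atoms from the SMILES: 9 C, 1 N, 2 O.
Implicit hydrogens by atom environment:
  3 × C: 3 H each → 9
  3 × C: 1 H each → 3
  2 × C: no H
  2 × O: no H
  1 × C: 2 H
  1 × N (charge +1): 2 H
  Total hydrogens = 16.
Net charge +1.
Molecular formula: C9H16NO2+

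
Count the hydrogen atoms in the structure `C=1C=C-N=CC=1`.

Hydrogens are implicit in SMILES; fill each atom to its normal valence:
  5 × C (aromatic): 1 H each → 5
  1 × N (aromatic): no H
  Total hydrogens = 5.

5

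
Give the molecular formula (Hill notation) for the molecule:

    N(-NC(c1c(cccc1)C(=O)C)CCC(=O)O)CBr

Heavy atoms from the SMILES: 1 Br, 13 C, 2 N, 3 O.
Implicit hydrogens by atom environment:
  4 × C (aromatic): 1 H each → 4
  3 × C: 2 H each → 6
  2 × C: no H
  2 × C (aromatic): no H
  2 × N: 1 H each → 2
  2 × O: no H
  1 × Br: no H
  1 × C: 3 H
  1 × C: 1 H
  1 × O: 1 H
  Total hydrogens = 17.
Molecular formula: C13H17BrN2O3

C13H17BrN2O3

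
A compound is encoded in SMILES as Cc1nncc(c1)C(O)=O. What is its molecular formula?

Heavy atoms from the SMILES: 6 C, 2 N, 2 O.
Implicit hydrogens by atom environment:
  2 × C (aromatic): 1 H each → 2
  2 × C (aromatic): no H
  2 × N (aromatic): no H
  1 × C: 3 H
  1 × C: no H
  1 × O: 1 H
  1 × O: no H
  Total hydrogens = 6.
Molecular formula: C6H6N2O2

C6H6N2O2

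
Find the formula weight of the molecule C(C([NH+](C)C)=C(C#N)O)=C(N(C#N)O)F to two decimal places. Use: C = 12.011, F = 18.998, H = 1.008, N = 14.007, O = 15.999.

Molecular formula: C8H10FN4O2+.
M = 8×12.011 + 1×18.998 + 10×1.008 + 4×14.007 + 2×15.999 = 213.19 g/mol.

213.19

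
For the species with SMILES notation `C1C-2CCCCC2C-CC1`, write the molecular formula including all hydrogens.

C10H18

Heavy atoms from the SMILES: 10 C.
Implicit hydrogens by atom environment:
  8 × C: 2 H each → 16
  2 × C: 1 H each → 2
  Total hydrogens = 18.
Molecular formula: C10H18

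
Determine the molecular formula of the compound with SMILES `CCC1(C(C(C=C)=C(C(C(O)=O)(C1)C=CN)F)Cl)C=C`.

C15H19ClFNO2

Heavy atoms from the SMILES: 15 C, 1 Cl, 1 F, 1 N, 2 O.
Implicit hydrogens by atom environment:
  5 × C: 1 H each → 5
  5 × C: no H
  4 × C: 2 H each → 8
  1 × C: 3 H
  1 × Cl: no H
  1 × F: no H
  1 × N: 2 H
  1 × O: 1 H
  1 × O: no H
  Total hydrogens = 19.
Molecular formula: C15H19ClFNO2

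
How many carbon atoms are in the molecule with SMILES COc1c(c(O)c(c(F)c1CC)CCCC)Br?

13

The symbol for carbon appears 13 times in the SMILES. Lowercase c denotes aromatic carbon and counts toward C.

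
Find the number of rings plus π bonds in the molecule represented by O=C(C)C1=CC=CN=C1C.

5

Molecular formula from the SMILES: C8H9NO.
DoU = (2C + 2 + N − H − X)/2 = (2·8 + 2 + 1 − 9 − 0)/2 = 10/2 = 5.
(Structurally: 1 ring(s) + 4 π bond(s) = 5.)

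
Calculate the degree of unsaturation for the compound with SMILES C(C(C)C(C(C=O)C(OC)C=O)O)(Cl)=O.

Molecular formula from the SMILES: C9H13ClO5.
DoU = (2C + 2 + N − H − X)/2 = (2·9 + 2 + 0 − 13 − 1)/2 = 6/2 = 3.
(Structurally: 0 ring(s) + 3 π bond(s) = 3.)

3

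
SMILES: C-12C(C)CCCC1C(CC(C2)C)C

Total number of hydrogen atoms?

24

Hydrogens are implicit in SMILES; fill each atom to its normal valence:
  5 × C: 2 H each → 10
  5 × C: 1 H each → 5
  3 × C: 3 H each → 9
  Total hydrogens = 24.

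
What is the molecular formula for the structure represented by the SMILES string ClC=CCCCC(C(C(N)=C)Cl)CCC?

Heavy atoms from the SMILES: 12 C, 2 Cl, 1 N.
Implicit hydrogens by atom environment:
  6 × C: 2 H each → 12
  4 × C: 1 H each → 4
  2 × Cl: no H
  1 × C: 3 H
  1 × C: no H
  1 × N: 2 H
  Total hydrogens = 21.
Molecular formula: C12H21Cl2N

C12H21Cl2N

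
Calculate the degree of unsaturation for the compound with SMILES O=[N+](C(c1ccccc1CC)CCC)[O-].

Molecular formula from the SMILES: C12H17NO2.
DoU = (2C + 2 + N − H − X)/2 = (2·12 + 2 + 1 − 17 − 0)/2 = 10/2 = 5.
(Structurally: 1 ring(s) + 4 π bond(s) = 5.)

5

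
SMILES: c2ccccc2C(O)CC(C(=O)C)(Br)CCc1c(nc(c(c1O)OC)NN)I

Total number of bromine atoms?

1

The symbol for bromine appears 1 time in the SMILES.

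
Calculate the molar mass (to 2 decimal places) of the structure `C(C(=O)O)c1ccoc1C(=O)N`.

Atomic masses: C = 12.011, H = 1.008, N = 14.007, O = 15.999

169.14

Molecular formula: C7H7NO4.
M = 7×12.011 + 7×1.008 + 1×14.007 + 4×15.999 = 169.14 g/mol.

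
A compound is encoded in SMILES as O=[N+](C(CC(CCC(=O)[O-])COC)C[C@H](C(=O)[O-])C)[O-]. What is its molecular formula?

Heavy atoms from the SMILES: 12 C, 1 N, 7 O.
Implicit hydrogens by atom environment:
  5 × C: 2 H each → 10
  4 × O: no H
  3 × C: 1 H each → 3
  3 × O (charge -1): no H
  2 × C: 3 H each → 6
  2 × C: no H
  1 × N (charge +1): no H
  Total hydrogens = 19.
Net charge -2.
Molecular formula: [C12H19NO7]2-

[C12H19NO7]2-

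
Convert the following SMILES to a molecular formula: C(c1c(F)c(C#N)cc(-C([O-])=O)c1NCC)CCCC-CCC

Heavy atoms from the SMILES: 18 C, 1 F, 2 N, 2 O.
Implicit hydrogens by atom environment:
  8 × C: 2 H each → 16
  5 × C (aromatic): no H
  2 × C: 3 H each → 6
  2 × C: no H
  1 × C (aromatic): 1 H
  1 × F: no H
  1 × N: 1 H
  1 × N: no H
  1 × O: no H
  1 × O (charge -1): no H
  Total hydrogens = 24.
Net charge -1.
Molecular formula: C18H24FN2O2-

C18H24FN2O2-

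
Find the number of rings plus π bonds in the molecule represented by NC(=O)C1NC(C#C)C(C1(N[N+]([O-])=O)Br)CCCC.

Molecular formula from the SMILES: C11H17BrN4O3.
DoU = (2C + 2 + N − H − X)/2 = (2·11 + 2 + 4 − 17 − 1)/2 = 10/2 = 5.
(Structurally: 1 ring(s) + 4 π bond(s) = 5.)

5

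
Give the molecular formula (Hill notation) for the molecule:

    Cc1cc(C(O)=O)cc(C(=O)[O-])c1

Heavy atoms from the SMILES: 9 C, 4 O.
Implicit hydrogens by atom environment:
  3 × C (aromatic): 1 H each → 3
  3 × C (aromatic): no H
  2 × C: no H
  2 × O: no H
  1 × C: 3 H
  1 × O: 1 H
  1 × O (charge -1): no H
  Total hydrogens = 7.
Net charge -1.
Molecular formula: C9H7O4-

C9H7O4-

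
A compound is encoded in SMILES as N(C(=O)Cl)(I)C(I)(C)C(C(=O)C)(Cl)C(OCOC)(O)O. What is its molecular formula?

C9H13Cl2I2NO6

Heavy atoms from the SMILES: 9 C, 2 Cl, 2 I, 1 N, 6 O.
Implicit hydrogens by atom environment:
  5 × C: no H
  4 × O: no H
  3 × C: 3 H each → 9
  2 × Cl: no H
  2 × I: no H
  2 × O: 1 H each → 2
  1 × C: 2 H
  1 × N: no H
  Total hydrogens = 13.
Molecular formula: C9H13Cl2I2NO6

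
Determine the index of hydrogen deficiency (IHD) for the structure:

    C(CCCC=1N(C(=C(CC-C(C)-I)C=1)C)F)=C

Molecular formula from the SMILES: C14H21FIN.
DoU = (2C + 2 + N − H − X)/2 = (2·14 + 2 + 1 − 21 − 2)/2 = 8/2 = 4.
(Structurally: 1 ring(s) + 3 π bond(s) = 4.)

4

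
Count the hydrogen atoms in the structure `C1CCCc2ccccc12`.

Hydrogens are implicit in SMILES; fill each atom to its normal valence:
  4 × C: 2 H each → 8
  4 × C (aromatic): 1 H each → 4
  2 × C (aromatic): no H
  Total hydrogens = 12.

12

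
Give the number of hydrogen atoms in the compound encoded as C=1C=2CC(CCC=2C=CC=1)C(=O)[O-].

11

Hydrogens are implicit in SMILES; fill each atom to its normal valence:
  4 × C (aromatic): 1 H each → 4
  3 × C: 2 H each → 6
  2 × C (aromatic): no H
  1 × C: 1 H
  1 × C: no H
  1 × O: no H
  1 × O (charge -1): no H
  Total hydrogens = 11.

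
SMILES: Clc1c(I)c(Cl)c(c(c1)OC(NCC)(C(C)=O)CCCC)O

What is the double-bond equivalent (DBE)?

5

Molecular formula from the SMILES: C15H20Cl2INO3.
DoU = (2C + 2 + N − H − X)/2 = (2·15 + 2 + 1 − 20 − 3)/2 = 10/2 = 5.
(Structurally: 1 ring(s) + 4 π bond(s) = 5.)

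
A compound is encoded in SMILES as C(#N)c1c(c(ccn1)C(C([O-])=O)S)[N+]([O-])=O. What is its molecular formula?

Heavy atoms from the SMILES: 8 C, 3 N, 4 O, 1 S.
Implicit hydrogens by atom environment:
  3 × C (aromatic): no H
  2 × C (aromatic): 1 H each → 2
  2 × C: no H
  2 × O: no H
  2 × O (charge -1): no H
  1 × C: 1 H
  1 × N (aromatic): no H
  1 × N: no H
  1 × N (charge +1): no H
  1 × S: 1 H
  Total hydrogens = 4.
Net charge -1.
Molecular formula: C8H4N3O4S-

C8H4N3O4S-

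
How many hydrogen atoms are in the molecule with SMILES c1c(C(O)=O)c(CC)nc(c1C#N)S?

Hydrogens are implicit in SMILES; fill each atom to its normal valence:
  4 × C (aromatic): no H
  2 × C: no H
  1 × C: 3 H
  1 × C: 2 H
  1 × C (aromatic): 1 H
  1 × N (aromatic): no H
  1 × N: no H
  1 × O: 1 H
  1 × O: no H
  1 × S: 1 H
  Total hydrogens = 8.

8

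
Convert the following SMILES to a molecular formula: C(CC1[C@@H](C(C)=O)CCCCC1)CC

C13H24O

Heavy atoms from the SMILES: 13 C, 1 O.
Implicit hydrogens by atom environment:
  8 × C: 2 H each → 16
  2 × C: 3 H each → 6
  2 × C: 1 H each → 2
  1 × C: no H
  1 × O: no H
  Total hydrogens = 24.
Molecular formula: C13H24O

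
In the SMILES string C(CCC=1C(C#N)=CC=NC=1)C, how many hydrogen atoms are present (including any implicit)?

Hydrogens are implicit in SMILES; fill each atom to its normal valence:
  3 × C: 2 H each → 6
  3 × C (aromatic): 1 H each → 3
  2 × C (aromatic): no H
  1 × C: 3 H
  1 × C: no H
  1 × N (aromatic): no H
  1 × N: no H
  Total hydrogens = 12.

12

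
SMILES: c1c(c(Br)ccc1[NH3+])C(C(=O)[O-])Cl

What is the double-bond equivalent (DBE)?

5

Molecular formula from the SMILES: C8H7BrClNO2.
DoU = (2C + 2 + N − H − X)/2 = (2·8 + 2 + 1 − 7 − 2)/2 = 10/2 = 5.
(Structurally: 1 ring(s) + 4 π bond(s) = 5.)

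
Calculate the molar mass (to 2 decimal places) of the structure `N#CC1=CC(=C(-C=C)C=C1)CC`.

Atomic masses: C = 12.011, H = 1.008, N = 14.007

Molecular formula: C11H11N.
M = 11×12.011 + 11×1.008 + 1×14.007 = 157.22 g/mol.

157.22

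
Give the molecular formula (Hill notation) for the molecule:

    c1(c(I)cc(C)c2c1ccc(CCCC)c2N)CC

Heavy atoms from the SMILES: 17 C, 1 I, 1 N.
Implicit hydrogens by atom environment:
  7 × C (aromatic): no H
  4 × C: 2 H each → 8
  3 × C: 3 H each → 9
  3 × C (aromatic): 1 H each → 3
  1 × I: no H
  1 × N: 2 H
  Total hydrogens = 22.
Molecular formula: C17H22IN

C17H22IN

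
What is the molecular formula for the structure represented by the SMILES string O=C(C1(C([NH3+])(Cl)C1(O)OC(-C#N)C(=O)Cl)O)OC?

C8H9Cl2N2O6+

Heavy atoms from the SMILES: 8 C, 2 Cl, 2 N, 6 O.
Implicit hydrogens by atom environment:
  6 × C: no H
  4 × O: no H
  2 × Cl: no H
  2 × O: 1 H each → 2
  1 × C: 3 H
  1 × C: 1 H
  1 × N (charge +1): 3 H
  1 × N: no H
  Total hydrogens = 9.
Net charge +1.
Molecular formula: C8H9Cl2N2O6+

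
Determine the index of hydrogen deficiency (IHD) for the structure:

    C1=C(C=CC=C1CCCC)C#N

Molecular formula from the SMILES: C11H13N.
DoU = (2C + 2 + N − H − X)/2 = (2·11 + 2 + 1 − 13 − 0)/2 = 12/2 = 6.
(Structurally: 1 ring(s) + 5 π bond(s) = 6.)

6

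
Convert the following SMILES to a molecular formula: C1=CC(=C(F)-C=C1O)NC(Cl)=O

Heavy atoms from the SMILES: 7 C, 1 Cl, 1 F, 1 N, 2 O.
Implicit hydrogens by atom environment:
  3 × C (aromatic): 1 H each → 3
  3 × C (aromatic): no H
  1 × C: no H
  1 × Cl: no H
  1 × F: no H
  1 × N: 1 H
  1 × O: 1 H
  1 × O: no H
  Total hydrogens = 5.
Molecular formula: C7H5ClFNO2

C7H5ClFNO2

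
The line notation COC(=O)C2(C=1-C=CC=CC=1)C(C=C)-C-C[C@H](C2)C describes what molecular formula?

Heavy atoms from the SMILES: 17 C, 2 O.
Implicit hydrogens by atom environment:
  5 × C (aromatic): 1 H each → 5
  4 × C: 2 H each → 8
  3 × C: 1 H each → 3
  2 × C: 3 H each → 6
  2 × C: no H
  2 × O: no H
  1 × C (aromatic): no H
  Total hydrogens = 22.
Molecular formula: C17H22O2

C17H22O2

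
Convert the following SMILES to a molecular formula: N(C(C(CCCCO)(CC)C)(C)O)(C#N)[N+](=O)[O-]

Heavy atoms from the SMILES: 11 C, 3 N, 4 O.
Implicit hydrogens by atom environment:
  5 × C: 2 H each → 10
  3 × C: 3 H each → 9
  3 × C: no H
  2 × N: no H
  2 × O: 1 H each → 2
  1 × N (charge +1): no H
  1 × O: no H
  1 × O (charge -1): no H
  Total hydrogens = 21.
Molecular formula: C11H21N3O4

C11H21N3O4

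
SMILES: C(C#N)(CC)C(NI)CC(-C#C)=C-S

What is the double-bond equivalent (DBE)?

5

Molecular formula from the SMILES: C10H13IN2S.
DoU = (2C + 2 + N − H − X)/2 = (2·10 + 2 + 2 − 13 − 1)/2 = 10/2 = 5.
(Structurally: 0 ring(s) + 5 π bond(s) = 5.)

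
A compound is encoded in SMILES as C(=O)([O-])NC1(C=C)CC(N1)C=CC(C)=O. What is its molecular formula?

C10H13N2O3-

Heavy atoms from the SMILES: 10 C, 2 N, 3 O.
Implicit hydrogens by atom environment:
  4 × C: 1 H each → 4
  3 × C: no H
  2 × C: 2 H each → 4
  2 × N: 1 H each → 2
  2 × O: no H
  1 × C: 3 H
  1 × O (charge -1): no H
  Total hydrogens = 13.
Net charge -1.
Molecular formula: C10H13N2O3-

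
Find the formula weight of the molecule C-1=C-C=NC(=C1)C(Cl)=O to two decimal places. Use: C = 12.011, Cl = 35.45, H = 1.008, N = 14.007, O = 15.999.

Molecular formula: C6H4ClNO.
M = 6×12.011 + 1×35.45 + 4×1.008 + 1×14.007 + 1×15.999 = 141.55 g/mol.

141.55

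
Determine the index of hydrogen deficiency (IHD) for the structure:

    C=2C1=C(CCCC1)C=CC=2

Molecular formula from the SMILES: C10H12.
DoU = (2C + 2 + N − H − X)/2 = (2·10 + 2 + 0 − 12 − 0)/2 = 10/2 = 5.
(Structurally: 2 ring(s) + 3 π bond(s) = 5.)

5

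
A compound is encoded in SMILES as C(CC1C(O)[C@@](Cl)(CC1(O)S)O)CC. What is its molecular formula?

C9H17ClO3S

Heavy atoms from the SMILES: 9 C, 1 Cl, 3 O, 1 S.
Implicit hydrogens by atom environment:
  4 × C: 2 H each → 8
  3 × O: 1 H each → 3
  2 × C: 1 H each → 2
  2 × C: no H
  1 × C: 3 H
  1 × Cl: no H
  1 × S: 1 H
  Total hydrogens = 17.
Molecular formula: C9H17ClO3S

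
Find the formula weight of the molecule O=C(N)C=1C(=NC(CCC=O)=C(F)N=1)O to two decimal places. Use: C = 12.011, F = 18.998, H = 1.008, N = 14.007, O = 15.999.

Molecular formula: C8H8FN3O3.
M = 8×12.011 + 1×18.998 + 8×1.008 + 3×14.007 + 3×15.999 = 213.17 g/mol.

213.17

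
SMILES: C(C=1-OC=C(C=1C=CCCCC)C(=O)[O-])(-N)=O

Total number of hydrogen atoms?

14

Hydrogens are implicit in SMILES; fill each atom to its normal valence:
  3 × C: 2 H each → 6
  3 × C (aromatic): no H
  2 × C: 1 H each → 2
  2 × C: no H
  2 × O: no H
  1 × C: 3 H
  1 × C (aromatic): 1 H
  1 × N: 2 H
  1 × O (aromatic): no H
  1 × O (charge -1): no H
  Total hydrogens = 14.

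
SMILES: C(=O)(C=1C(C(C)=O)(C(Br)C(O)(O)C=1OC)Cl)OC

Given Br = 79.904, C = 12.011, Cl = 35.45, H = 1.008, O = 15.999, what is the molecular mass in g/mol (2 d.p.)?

343.55

Molecular formula: C10H12BrClO6.
M = 1×79.904 + 10×12.011 + 1×35.45 + 12×1.008 + 6×15.999 = 343.55 g/mol.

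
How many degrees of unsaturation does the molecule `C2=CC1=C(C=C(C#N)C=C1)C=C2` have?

Molecular formula from the SMILES: C11H7N.
DoU = (2C + 2 + N − H − X)/2 = (2·11 + 2 + 1 − 7 − 0)/2 = 18/2 = 9.
(Structurally: 2 ring(s) + 7 π bond(s) = 9.)

9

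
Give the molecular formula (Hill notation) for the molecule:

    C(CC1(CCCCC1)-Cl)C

C9H17Cl

Heavy atoms from the SMILES: 9 C, 1 Cl.
Implicit hydrogens by atom environment:
  7 × C: 2 H each → 14
  1 × C: 3 H
  1 × C: no H
  1 × Cl: no H
  Total hydrogens = 17.
Molecular formula: C9H17Cl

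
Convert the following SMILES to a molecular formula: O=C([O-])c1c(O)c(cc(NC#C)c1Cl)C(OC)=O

C11H7ClNO5-

Heavy atoms from the SMILES: 11 C, 1 Cl, 1 N, 5 O.
Implicit hydrogens by atom environment:
  5 × C (aromatic): no H
  3 × C: no H
  3 × O: no H
  1 × C: 3 H
  1 × C (aromatic): 1 H
  1 × C: 1 H
  1 × Cl: no H
  1 × N: 1 H
  1 × O: 1 H
  1 × O (charge -1): no H
  Total hydrogens = 7.
Net charge -1.
Molecular formula: C11H7ClNO5-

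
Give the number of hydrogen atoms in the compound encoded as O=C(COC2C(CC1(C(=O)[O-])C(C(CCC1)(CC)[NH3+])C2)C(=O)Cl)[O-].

Hydrogens are implicit in SMILES; fill each atom to its normal valence:
  7 × C: 2 H each → 14
  5 × C: no H
  4 × O: no H
  3 × C: 1 H each → 3
  2 × O (charge -1): no H
  1 × C: 3 H
  1 × Cl: no H
  1 × N (charge +1): 3 H
  Total hydrogens = 23.

23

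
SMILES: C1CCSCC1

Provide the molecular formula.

Heavy atoms from the SMILES: 5 C, 1 S.
Implicit hydrogens by atom environment:
  5 × C: 2 H each → 10
  1 × S: no H
  Total hydrogens = 10.
Molecular formula: C5H10S

C5H10S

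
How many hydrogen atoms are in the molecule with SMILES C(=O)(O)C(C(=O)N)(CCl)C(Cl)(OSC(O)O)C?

11

Hydrogens are implicit in SMILES; fill each atom to its normal valence:
  4 × C: no H
  3 × O: 1 H each → 3
  3 × O: no H
  2 × Cl: no H
  1 × C: 3 H
  1 × C: 2 H
  1 × C: 1 H
  1 × N: 2 H
  1 × S: no H
  Total hydrogens = 11.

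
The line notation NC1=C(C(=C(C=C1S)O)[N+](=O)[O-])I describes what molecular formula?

Heavy atoms from the SMILES: 6 C, 1 I, 2 N, 3 O, 1 S.
Implicit hydrogens by atom environment:
  5 × C (aromatic): no H
  1 × C (aromatic): 1 H
  1 × I: no H
  1 × N: 2 H
  1 × N (charge +1): no H
  1 × O: 1 H
  1 × O: no H
  1 × O (charge -1): no H
  1 × S: 1 H
  Total hydrogens = 5.
Molecular formula: C6H5IN2O3S

C6H5IN2O3S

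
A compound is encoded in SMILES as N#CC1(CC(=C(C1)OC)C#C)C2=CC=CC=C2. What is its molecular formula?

Heavy atoms from the SMILES: 15 C, 1 N, 1 O.
Implicit hydrogens by atom environment:
  5 × C (aromatic): 1 H each → 5
  5 × C: no H
  2 × C: 2 H each → 4
  1 × C: 3 H
  1 × C: 1 H
  1 × C (aromatic): no H
  1 × N: no H
  1 × O: no H
  Total hydrogens = 13.
Molecular formula: C15H13NO

C15H13NO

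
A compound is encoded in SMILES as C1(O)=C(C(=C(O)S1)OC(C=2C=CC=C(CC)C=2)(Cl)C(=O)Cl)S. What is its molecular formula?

Heavy atoms from the SMILES: 14 C, 2 Cl, 4 O, 2 S.
Implicit hydrogens by atom environment:
  6 × C (aromatic): no H
  4 × C (aromatic): 1 H each → 4
  2 × C: no H
  2 × Cl: no H
  2 × O: 1 H each → 2
  2 × O: no H
  1 × C: 3 H
  1 × C: 2 H
  1 × S: 1 H
  1 × S (aromatic): no H
  Total hydrogens = 12.
Molecular formula: C14H12Cl2O4S2

C14H12Cl2O4S2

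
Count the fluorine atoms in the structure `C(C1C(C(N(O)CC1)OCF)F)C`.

The symbol for fluorine appears 2 times in the SMILES.

2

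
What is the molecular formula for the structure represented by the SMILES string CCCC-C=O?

C5H10O

Heavy atoms from the SMILES: 5 C, 1 O.
Implicit hydrogens by atom environment:
  3 × C: 2 H each → 6
  1 × C: 3 H
  1 × C: 1 H
  1 × O: no H
  Total hydrogens = 10.
Molecular formula: C5H10O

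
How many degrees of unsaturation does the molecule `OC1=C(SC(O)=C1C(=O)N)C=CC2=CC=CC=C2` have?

9

Molecular formula from the SMILES: C13H11NO3S.
DoU = (2C + 2 + N − H − X)/2 = (2·13 + 2 + 1 − 11 − 0)/2 = 18/2 = 9.
(Structurally: 2 ring(s) + 7 π bond(s) = 9.)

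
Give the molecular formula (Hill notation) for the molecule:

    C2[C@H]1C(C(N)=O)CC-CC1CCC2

Heavy atoms from the SMILES: 11 C, 1 N, 1 O.
Implicit hydrogens by atom environment:
  7 × C: 2 H each → 14
  3 × C: 1 H each → 3
  1 × C: no H
  1 × N: 2 H
  1 × O: no H
  Total hydrogens = 19.
Molecular formula: C11H19NO

C11H19NO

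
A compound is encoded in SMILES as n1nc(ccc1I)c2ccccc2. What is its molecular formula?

C10H7IN2

Heavy atoms from the SMILES: 10 C, 1 I, 2 N.
Implicit hydrogens by atom environment:
  7 × C (aromatic): 1 H each → 7
  3 × C (aromatic): no H
  2 × N (aromatic): no H
  1 × I: no H
  Total hydrogens = 7.
Molecular formula: C10H7IN2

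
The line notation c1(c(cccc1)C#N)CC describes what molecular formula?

C9H9N

Heavy atoms from the SMILES: 9 C, 1 N.
Implicit hydrogens by atom environment:
  4 × C (aromatic): 1 H each → 4
  2 × C (aromatic): no H
  1 × C: 3 H
  1 × C: 2 H
  1 × C: no H
  1 × N: no H
  Total hydrogens = 9.
Molecular formula: C9H9N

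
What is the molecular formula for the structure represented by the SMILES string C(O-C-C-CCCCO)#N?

Heavy atoms from the SMILES: 7 C, 1 N, 2 O.
Implicit hydrogens by atom environment:
  6 × C: 2 H each → 12
  1 × C: no H
  1 × N: no H
  1 × O: 1 H
  1 × O: no H
  Total hydrogens = 13.
Molecular formula: C7H13NO2

C7H13NO2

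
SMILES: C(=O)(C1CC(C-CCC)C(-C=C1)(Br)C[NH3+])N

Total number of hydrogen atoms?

22

Hydrogens are implicit in SMILES; fill each atom to its normal valence:
  5 × C: 2 H each → 10
  4 × C: 1 H each → 4
  2 × C: no H
  1 × Br: no H
  1 × C: 3 H
  1 × N (charge +1): 3 H
  1 × N: 2 H
  1 × O: no H
  Total hydrogens = 22.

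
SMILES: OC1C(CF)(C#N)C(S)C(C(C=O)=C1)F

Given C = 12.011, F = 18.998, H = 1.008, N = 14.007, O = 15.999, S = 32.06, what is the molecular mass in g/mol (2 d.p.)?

233.23

Molecular formula: C9H9F2NO2S.
M = 9×12.011 + 2×18.998 + 9×1.008 + 1×14.007 + 2×15.999 + 1×32.06 = 233.23 g/mol.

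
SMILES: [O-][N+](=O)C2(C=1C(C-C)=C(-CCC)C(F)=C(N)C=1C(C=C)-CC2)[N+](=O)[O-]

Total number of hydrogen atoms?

22

Hydrogens are implicit in SMILES; fill each atom to its normal valence:
  6 × C: 2 H each → 12
  6 × C (aromatic): no H
  2 × C: 3 H each → 6
  2 × C: 1 H each → 2
  2 × N (charge +1): no H
  2 × O: no H
  2 × O (charge -1): no H
  1 × C: no H
  1 × F: no H
  1 × N: 2 H
  Total hydrogens = 22.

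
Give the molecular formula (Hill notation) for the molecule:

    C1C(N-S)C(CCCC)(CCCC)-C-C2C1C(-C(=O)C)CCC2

C20H37NOS

Heavy atoms from the SMILES: 20 C, 1 N, 1 O, 1 S.
Implicit hydrogens by atom environment:
  11 × C: 2 H each → 22
  4 × C: 1 H each → 4
  3 × C: 3 H each → 9
  2 × C: no H
  1 × N: 1 H
  1 × O: no H
  1 × S: 1 H
  Total hydrogens = 37.
Molecular formula: C20H37NOS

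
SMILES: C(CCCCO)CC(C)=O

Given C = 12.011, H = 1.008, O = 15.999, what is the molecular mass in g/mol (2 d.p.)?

144.21

Molecular formula: C8H16O2.
M = 8×12.011 + 16×1.008 + 2×15.999 = 144.21 g/mol.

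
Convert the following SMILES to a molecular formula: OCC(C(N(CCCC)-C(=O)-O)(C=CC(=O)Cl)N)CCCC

C15H27ClN2O4

Heavy atoms from the SMILES: 15 C, 1 Cl, 2 N, 4 O.
Implicit hydrogens by atom environment:
  7 × C: 2 H each → 14
  3 × C: 1 H each → 3
  3 × C: no H
  2 × C: 3 H each → 6
  2 × O: 1 H each → 2
  2 × O: no H
  1 × Cl: no H
  1 × N: 2 H
  1 × N: no H
  Total hydrogens = 27.
Molecular formula: C15H27ClN2O4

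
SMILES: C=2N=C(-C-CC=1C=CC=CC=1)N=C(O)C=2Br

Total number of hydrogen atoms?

11

Hydrogens are implicit in SMILES; fill each atom to its normal valence:
  6 × C (aromatic): 1 H each → 6
  4 × C (aromatic): no H
  2 × C: 2 H each → 4
  2 × N (aromatic): no H
  1 × Br: no H
  1 × O: 1 H
  Total hydrogens = 11.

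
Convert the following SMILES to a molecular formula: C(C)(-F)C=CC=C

Heavy atoms from the SMILES: 6 C, 1 F.
Implicit hydrogens by atom environment:
  4 × C: 1 H each → 4
  1 × C: 3 H
  1 × C: 2 H
  1 × F: no H
  Total hydrogens = 9.
Molecular formula: C6H9F

C6H9F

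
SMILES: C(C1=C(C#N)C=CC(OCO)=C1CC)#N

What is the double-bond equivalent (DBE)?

8

Molecular formula from the SMILES: C11H10N2O2.
DoU = (2C + 2 + N − H − X)/2 = (2·11 + 2 + 2 − 10 − 0)/2 = 16/2 = 8.
(Structurally: 1 ring(s) + 7 π bond(s) = 8.)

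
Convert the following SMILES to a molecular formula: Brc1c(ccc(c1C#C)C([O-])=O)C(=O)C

C11H6BrO3-

Heavy atoms from the SMILES: 1 Br, 11 C, 3 O.
Implicit hydrogens by atom environment:
  4 × C (aromatic): no H
  3 × C: no H
  2 × C (aromatic): 1 H each → 2
  2 × O: no H
  1 × Br: no H
  1 × C: 3 H
  1 × C: 1 H
  1 × O (charge -1): no H
  Total hydrogens = 6.
Net charge -1.
Molecular formula: C11H6BrO3-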